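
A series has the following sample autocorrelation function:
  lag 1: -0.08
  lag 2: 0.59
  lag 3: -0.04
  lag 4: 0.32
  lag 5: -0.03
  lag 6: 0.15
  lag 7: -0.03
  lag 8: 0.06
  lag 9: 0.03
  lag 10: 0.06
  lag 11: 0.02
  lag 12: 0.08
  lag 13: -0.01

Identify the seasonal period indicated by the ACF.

2

The largest autocorrelation is r_2 = 0.59, with weaker echoes at lags 4 (0.32) and 6 (0.15); the remaining lags stay at or below 0.08.
The dominant spike at lag 2 indicates a seasonal period of 2.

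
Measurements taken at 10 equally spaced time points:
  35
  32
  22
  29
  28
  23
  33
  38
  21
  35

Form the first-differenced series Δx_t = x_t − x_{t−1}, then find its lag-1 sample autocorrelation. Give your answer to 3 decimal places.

First differences Δx: -3, -10, 7, -1, -5, 10, 5, -17, 14
Mean of differences = 0.0000
Numerator Σ(Δx_t−Δx̄)(Δx_{t+1}−Δx̄) = -365.0000
Denominator Σ(Δx_t−Δx̄)² = 794.0000
r_1(Δx) = -365.0000 / 794.0000 = -0.460

-0.460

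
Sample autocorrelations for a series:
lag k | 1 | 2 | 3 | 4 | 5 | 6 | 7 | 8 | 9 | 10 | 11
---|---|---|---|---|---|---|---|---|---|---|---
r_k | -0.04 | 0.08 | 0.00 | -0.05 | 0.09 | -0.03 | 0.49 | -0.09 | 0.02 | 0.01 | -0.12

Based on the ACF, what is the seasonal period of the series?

The largest autocorrelation is r_7 = 0.49; the remaining lags stay at or below 0.09.
The dominant spike at lag 7 indicates a seasonal period of 7.

7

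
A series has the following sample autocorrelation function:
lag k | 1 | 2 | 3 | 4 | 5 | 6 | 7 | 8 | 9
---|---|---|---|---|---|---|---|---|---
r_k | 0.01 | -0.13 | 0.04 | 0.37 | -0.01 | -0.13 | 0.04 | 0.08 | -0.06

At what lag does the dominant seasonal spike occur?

The largest autocorrelation is r_4 = 0.37; the remaining lags stay at or below 0.08.
The dominant spike at lag 4 indicates a seasonal period of 4.

4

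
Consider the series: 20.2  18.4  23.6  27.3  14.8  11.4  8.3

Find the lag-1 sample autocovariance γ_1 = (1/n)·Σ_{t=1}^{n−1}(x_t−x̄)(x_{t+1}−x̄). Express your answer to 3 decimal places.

16.010

Mean x̄ = (20.2 + 18.4 + 23.6 + 27.3 + 14.8 + 11.4 + 8.3)/7 = 17.7143
Σ_{t=1}^{6}(x_t−x̄)(x_{t+1}−x̄) = 112.0698
γ_1 = 112.0698 / 7 = 16.010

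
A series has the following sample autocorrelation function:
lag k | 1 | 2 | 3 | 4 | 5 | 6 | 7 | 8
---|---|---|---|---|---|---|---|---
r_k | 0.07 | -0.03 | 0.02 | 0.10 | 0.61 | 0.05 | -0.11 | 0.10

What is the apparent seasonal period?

5

The largest autocorrelation is r_5 = 0.61; the remaining lags stay at or below 0.10.
The dominant spike at lag 5 indicates a seasonal period of 5.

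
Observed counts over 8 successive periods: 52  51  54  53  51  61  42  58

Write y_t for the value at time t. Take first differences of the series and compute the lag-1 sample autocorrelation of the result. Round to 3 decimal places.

First differences Δy: -1, 3, -1, -2, 10, -19, 16
Mean of differences = 0.8571
Numerator Σ(Δy_t−Δȳ)(Δy_{t+1}−Δȳ) = -511.0204
Denominator Σ(Δy_t−Δȳ)² = 726.8571
r_1(Δy) = -511.0204 / 726.8571 = -0.703

-0.703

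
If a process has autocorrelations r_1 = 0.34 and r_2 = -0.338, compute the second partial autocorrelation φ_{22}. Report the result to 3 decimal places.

φ_{22} = (r_2 − r_1²) / (1 − r_1²)
r_1² = (0.34)² = 0.1156
Numerator = -0.338 − 0.1156 = -0.4536; denominator = 1 − 0.1156 = 0.8844
φ_{22} = -0.4536 / 0.8844 = -0.513

-0.513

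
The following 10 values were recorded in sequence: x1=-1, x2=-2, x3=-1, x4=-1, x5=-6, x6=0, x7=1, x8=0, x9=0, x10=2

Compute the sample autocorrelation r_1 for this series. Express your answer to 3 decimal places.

0.076

Mean x̄ = (-1 − 2 − 1 − 1 − 6 + 0 + 1 + 0 + 0 + 2)/10 = -0.8000
Numerator Σ_{t=1}^{9}(x_t−x̄)(x_{t+1}−x̄) = 3.1600
Denominator Σ(x_t−x̄)² = 41.6000
r_1 = 3.1600 / 41.6000 = 0.076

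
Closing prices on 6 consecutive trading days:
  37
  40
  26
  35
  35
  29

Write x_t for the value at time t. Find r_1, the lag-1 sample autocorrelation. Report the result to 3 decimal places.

Mean x̄ = (37 + 40 + 26 + 35 + 35 + 29)/6 = 33.6667
Numerator Σ_{t=1}^{5}(x_t−x̄)(x_{t+1}−x̄) = -42.1111
Denominator Σ(x_t−x̄)² = 135.3333
r_1 = -42.1111 / 135.3333 = -0.311

-0.311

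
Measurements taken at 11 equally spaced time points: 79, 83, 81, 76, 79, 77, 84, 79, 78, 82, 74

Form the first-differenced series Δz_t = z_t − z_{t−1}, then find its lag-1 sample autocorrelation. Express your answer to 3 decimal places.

First differences Δz: 4, -2, -5, 3, -2, 7, -5, -1, 4, -8
Mean of differences = -0.5000
Numerator Σ(Δz_t−Δz̄)(Δz_{t+1}−Δz̄) = -99.7500
Denominator Σ(Δz_t−Δz̄)² = 210.5000
r_1(Δz) = -99.7500 / 210.5000 = -0.474

-0.474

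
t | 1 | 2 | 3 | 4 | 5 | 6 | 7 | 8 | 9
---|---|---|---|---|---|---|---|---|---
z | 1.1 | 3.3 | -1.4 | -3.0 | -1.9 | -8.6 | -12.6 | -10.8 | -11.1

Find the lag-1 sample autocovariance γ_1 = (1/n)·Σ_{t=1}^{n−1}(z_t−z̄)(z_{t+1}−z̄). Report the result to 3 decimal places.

Mean z̄ = (1.1 + 3.3 − 1.4 − 3.0 − 1.9 − 8.6 − 12.6 − 10.8 − 11.1)/9 = -5.0000
Σ_{t=1}^{8}(z_t−z̄)(z_{t+1}−z̄) = 189.5700
γ_1 = 189.5700 / 9 = 21.063

21.063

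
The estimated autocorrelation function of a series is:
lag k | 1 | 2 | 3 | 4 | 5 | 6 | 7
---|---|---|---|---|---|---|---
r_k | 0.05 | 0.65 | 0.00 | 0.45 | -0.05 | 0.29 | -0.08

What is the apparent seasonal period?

2

The largest autocorrelation is r_2 = 0.65, with weaker echoes at lags 4 (0.45) and 6 (0.29); the remaining lags stay at or below 0.05.
The dominant spike at lag 2 indicates a seasonal period of 2.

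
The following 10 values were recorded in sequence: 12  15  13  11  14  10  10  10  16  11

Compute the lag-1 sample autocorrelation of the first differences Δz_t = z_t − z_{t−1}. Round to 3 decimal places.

First differences Δz: 3, -2, -2, 3, -4, 0, 0, 6, -5
Mean of differences = -0.1111
Numerator Σ(Δz_t−Δz̄)(Δz_{t+1}−Δz̄) = -49.9012
Denominator Σ(Δz_t−Δz̄)² = 102.8889
r_1(Δz) = -49.9012 / 102.8889 = -0.485

-0.485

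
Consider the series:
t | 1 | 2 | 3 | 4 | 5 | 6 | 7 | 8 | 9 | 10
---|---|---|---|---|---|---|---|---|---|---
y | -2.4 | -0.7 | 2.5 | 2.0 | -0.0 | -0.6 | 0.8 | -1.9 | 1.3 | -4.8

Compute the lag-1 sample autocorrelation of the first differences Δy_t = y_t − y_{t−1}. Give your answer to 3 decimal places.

First differences Δy: 1.7, 3.2, -0.5, -2.0, -0.6, 1.4, -2.7, 3.2, -6.1
Mean of differences = -0.2667
Numerator Σ(Δy_t−Δȳ)(Δy_{t+1}−Δȳ) = -26.2778
Denominator Σ(Δy_t−Δȳ)² = 73.8000
r_1(Δy) = -26.2778 / 73.8000 = -0.356

-0.356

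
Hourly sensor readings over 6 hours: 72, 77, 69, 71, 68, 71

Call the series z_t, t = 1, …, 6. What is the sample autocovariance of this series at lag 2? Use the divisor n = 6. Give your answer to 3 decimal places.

0.741

Mean z̄ = (72 + 77 + 69 + 71 + 68 + 71)/6 = 71.3333
Σ_{t=1}^{4}(z_t−z̄)(z_{t+2}−z̄) = 4.4444
γ_2 = 4.4444 / 6 = 0.741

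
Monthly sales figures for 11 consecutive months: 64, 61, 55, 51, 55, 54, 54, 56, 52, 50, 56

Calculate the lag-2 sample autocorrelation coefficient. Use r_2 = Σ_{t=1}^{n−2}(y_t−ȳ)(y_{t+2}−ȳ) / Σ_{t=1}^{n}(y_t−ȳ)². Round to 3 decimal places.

Mean ȳ = (64 + 61 + 55 + 51 + 55 + 54 + 54 + 56 + 52 + 50 + 56)/11 = 55.2727
Numerator Σ_{t=1}^{9}(y_t−ȳ)(y_{t+2}−ȳ) = -23.9669
Denominator Σ(y_t−ȳ)² = 170.1818
r_2 = -23.9669 / 170.1818 = -0.141

-0.141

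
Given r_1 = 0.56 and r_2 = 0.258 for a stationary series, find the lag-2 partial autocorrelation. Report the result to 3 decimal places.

-0.081

φ_{22} = (r_2 − r_1²) / (1 − r_1²)
r_1² = (0.56)² = 0.3136
Numerator = 0.258 − 0.3136 = -0.0556; denominator = 1 − 0.3136 = 0.6864
φ_{22} = -0.0556 / 0.6864 = -0.081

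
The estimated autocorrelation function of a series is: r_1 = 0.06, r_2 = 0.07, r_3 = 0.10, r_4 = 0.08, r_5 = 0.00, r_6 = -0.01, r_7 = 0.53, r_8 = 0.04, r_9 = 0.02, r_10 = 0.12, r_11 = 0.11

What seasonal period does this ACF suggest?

The largest autocorrelation is r_7 = 0.53; the remaining lags stay at or below 0.12.
The dominant spike at lag 7 indicates a seasonal period of 7.

7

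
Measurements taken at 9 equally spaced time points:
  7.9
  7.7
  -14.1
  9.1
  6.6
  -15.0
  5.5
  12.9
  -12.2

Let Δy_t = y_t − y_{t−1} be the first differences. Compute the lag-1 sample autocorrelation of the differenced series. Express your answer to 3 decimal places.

First differences Δy: -0.2, -21.8, 23.2, -2.5, -21.6, 20.5, 7.4, -25.1
Mean of differences = -2.5125
Numerator Σ(Δy_t−Δȳ)(Δy_{t+1}−Δȳ) = -975.4877
Denominator Σ(Δy_t−Δȳ)² = 2540.8488
r_1(Δy) = -975.4877 / 2540.8488 = -0.384

-0.384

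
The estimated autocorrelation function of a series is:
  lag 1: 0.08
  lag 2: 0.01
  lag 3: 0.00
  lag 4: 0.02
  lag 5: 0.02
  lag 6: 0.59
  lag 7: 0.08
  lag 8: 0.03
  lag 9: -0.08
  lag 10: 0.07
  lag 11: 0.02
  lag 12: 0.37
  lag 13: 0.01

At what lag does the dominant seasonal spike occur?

6

The largest autocorrelation is r_6 = 0.59, with a weaker echo at lag 12 (0.37); the remaining lags stay at or below 0.08.
The dominant spike at lag 6 indicates a seasonal period of 6.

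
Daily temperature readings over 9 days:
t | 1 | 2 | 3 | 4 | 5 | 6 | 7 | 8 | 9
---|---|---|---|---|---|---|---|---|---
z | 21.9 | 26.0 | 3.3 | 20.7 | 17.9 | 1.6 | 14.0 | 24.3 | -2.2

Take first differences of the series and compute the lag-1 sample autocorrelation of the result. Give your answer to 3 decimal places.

First differences Δz: 4.1, -22.7, 17.4, -2.8, -16.3, 12.4, 10.3, -26.5
Mean of differences = -3.0125
Numerator Σ(Δz_t−Δz̄)(Δz_{t+1}−Δz̄) = -852.6764
Denominator Σ(Δz_t−Δz̄)² = 1997.8888
r_1(Δz) = -852.6764 / 1997.8888 = -0.427

-0.427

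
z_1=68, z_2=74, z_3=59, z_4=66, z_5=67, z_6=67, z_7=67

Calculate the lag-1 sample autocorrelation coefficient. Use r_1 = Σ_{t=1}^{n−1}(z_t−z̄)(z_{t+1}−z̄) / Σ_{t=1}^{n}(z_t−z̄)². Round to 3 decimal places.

-0.360

Mean z̄ = (68 + 74 + 59 + 66 + 67 + 67 + 67)/7 = 66.8571
Deviations from mean: 1.1429, 7.1429, -7.8571, -0.8571, 0.1429, 0.1429, 0.1429
Σ(z_t−z̄)(z_{t+1}−z̄) = (8.1633) + (-56.1224) + (6.7347) + (-0.1224) + (0.0204) + (0.0204) = -41.3061
Denominator Σ(z_t−z̄)² = 114.8571
r_1 = -41.3061 / 114.8571 = -0.360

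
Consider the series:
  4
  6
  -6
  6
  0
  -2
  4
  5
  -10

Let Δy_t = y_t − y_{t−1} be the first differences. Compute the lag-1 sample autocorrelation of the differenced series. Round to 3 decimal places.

-0.446

First differences Δy: 2, -12, 12, -6, -2, 6, 1, -15
Mean of differences = -1.7500
Numerator Σ(Δy_t−Δȳ)(Δy_{t+1}−Δȳ) = -253.8125
Denominator Σ(Δy_t−Δȳ)² = 569.5000
r_1(Δy) = -253.8125 / 569.5000 = -0.446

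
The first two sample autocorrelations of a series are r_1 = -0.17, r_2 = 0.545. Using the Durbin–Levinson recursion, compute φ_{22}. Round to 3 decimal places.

0.531

φ_{22} = (r_2 − r_1²) / (1 − r_1²)
r_1² = (-0.17)² = 0.0289
Numerator = 0.545 − 0.0289 = 0.5161; denominator = 1 − 0.0289 = 0.9711
φ_{22} = 0.5161 / 0.9711 = 0.531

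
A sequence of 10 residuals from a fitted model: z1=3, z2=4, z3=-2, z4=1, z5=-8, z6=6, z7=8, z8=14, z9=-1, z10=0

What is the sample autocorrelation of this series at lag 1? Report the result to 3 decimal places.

0.094

Mean z̄ = (3 + 4 − 2 + 1 − 8 + 6 + 8 + 14 − 1 + 0)/10 = 2.5000
Numerator Σ_{t=1}^{9}(z_t−z̄)(z_{t+1}−z̄) = 30.7500
Denominator Σ(z_t−z̄)² = 328.5000
r_1 = 30.7500 / 328.5000 = 0.094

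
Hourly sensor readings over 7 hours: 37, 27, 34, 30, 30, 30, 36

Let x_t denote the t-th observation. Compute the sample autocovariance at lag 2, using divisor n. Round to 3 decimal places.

Mean x̄ = (37 + 27 + 34 + 30 + 30 + 30 + 36)/7 = 32.0000
Σ_{t=1}^{5}(x_t−x̄)(x_{t+2}−x̄) = 12.0000
γ_2 = 12.0000 / 7 = 1.714

1.714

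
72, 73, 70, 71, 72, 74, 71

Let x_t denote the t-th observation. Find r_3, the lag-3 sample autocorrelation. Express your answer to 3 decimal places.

Mean x̄ = (72 + 73 + 70 + 71 + 72 + 74 + 71)/7 = 71.8571
Numerator Σ_{t=1}^{4}(x_t−x̄)(x_{t+3}−x̄) = -3.2041
Denominator Σ(x_t−x̄)² = 10.8571
r_3 = -3.2041 / 10.8571 = -0.295

-0.295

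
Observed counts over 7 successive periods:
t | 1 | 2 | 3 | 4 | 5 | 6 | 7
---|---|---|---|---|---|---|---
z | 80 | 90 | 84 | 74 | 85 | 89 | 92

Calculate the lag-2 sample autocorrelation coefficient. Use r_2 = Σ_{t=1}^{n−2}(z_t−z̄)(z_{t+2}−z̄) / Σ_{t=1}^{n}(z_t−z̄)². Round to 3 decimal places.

Mean z̄ = (80 + 90 + 84 + 74 + 85 + 89 + 92)/7 = 84.8571
Deviations from mean: -4.8571, 5.1429, -0.8571, -10.8571, 0.1429, 4.1429, 7.1429
Numerator Σ_{t=1}^{5}(z_t−z̄)(z_{t+2}−z̄) = -95.7551
Denominator Σ(z_t−z̄)² = 236.8571
r_2 = -95.7551 / 236.8571 = -0.404

-0.404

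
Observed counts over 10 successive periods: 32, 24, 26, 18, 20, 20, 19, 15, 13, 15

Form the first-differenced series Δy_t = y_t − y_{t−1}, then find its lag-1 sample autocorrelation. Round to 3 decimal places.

-0.499

First differences Δy: -8, 2, -8, 2, 0, -1, -4, -2, 2
Mean of differences = -1.8889
Numerator Σ(Δy_t−Δȳ)(Δy_{t+1}−Δȳ) = -64.3457
Denominator Σ(Δy_t−Δȳ)² = 128.8889
r_1(Δy) = -64.3457 / 128.8889 = -0.499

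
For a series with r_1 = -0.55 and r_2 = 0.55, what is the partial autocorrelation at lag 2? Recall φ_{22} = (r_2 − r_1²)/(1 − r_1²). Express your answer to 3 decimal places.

0.355

φ_{22} = (r_2 − r_1²) / (1 − r_1²)
r_1² = (-0.55)² = 0.3025
Numerator = 0.55 − 0.3025 = 0.2475; denominator = 1 − 0.3025 = 0.6975
φ_{22} = 0.2475 / 0.6975 = 0.355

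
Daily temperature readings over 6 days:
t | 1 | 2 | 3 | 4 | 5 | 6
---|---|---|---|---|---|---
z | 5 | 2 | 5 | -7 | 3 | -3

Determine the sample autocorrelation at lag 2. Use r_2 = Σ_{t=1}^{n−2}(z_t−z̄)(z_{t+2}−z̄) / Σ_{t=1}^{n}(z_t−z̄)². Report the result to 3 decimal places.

0.405

Mean z̄ = (5 + 2 + 5 − 7 + 3 − 3)/6 = 0.8333
Deviations from mean: 4.1667, 1.1667, 4.1667, -7.8333, 2.1667, -3.8333
Σ(z_t−z̄)(z_{t+2}−z̄) = (17.3611) + (-9.1389) + (9.0278) + (30.0278) = 47.2778
Denominator Σ(z_t−z̄)² = 116.8333
r_2 = 47.2778 / 116.8333 = 0.405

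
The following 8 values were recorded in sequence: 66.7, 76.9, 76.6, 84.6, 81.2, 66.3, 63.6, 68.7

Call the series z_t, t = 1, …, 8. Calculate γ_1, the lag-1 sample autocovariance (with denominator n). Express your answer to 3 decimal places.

21.746

Mean z̄ = (66.7 + 76.9 + 76.6 + 84.6 + 81.2 + 66.3 + 63.6 + 68.7)/8 = 73.0750
Σ_{t=1}^{7}(z_t−z̄)(z_{t+1}−z̄) = 173.9644
γ_1 = 173.9644 / 8 = 21.746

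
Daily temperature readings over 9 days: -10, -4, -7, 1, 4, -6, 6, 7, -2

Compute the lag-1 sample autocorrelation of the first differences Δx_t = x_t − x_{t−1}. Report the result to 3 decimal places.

-0.406

First differences Δx: 6, -3, 8, 3, -10, 12, 1, -9
Mean of differences = 1.0000
Numerator Σ(Δx_t−Δx̄)(Δx_{t+1}−Δx̄) = -177.0000
Denominator Σ(Δx_t−Δx̄)² = 436.0000
r_1(Δx) = -177.0000 / 436.0000 = -0.406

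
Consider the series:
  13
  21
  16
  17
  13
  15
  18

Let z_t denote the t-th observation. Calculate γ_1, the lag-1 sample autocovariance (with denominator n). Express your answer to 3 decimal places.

-2.472

Mean z̄ = (13 + 21 + 16 + 17 + 13 + 15 + 18)/7 = 16.1429
Deviations: -3.1429, 4.8571, -0.1429, 0.8571, -3.1429, -1.1429, 1.8571
Σ_{t=1}^{6}(z_t−z̄)(z_{t+1}−z̄) = -17.3061
γ_1 = -17.3061 / 7 = -2.472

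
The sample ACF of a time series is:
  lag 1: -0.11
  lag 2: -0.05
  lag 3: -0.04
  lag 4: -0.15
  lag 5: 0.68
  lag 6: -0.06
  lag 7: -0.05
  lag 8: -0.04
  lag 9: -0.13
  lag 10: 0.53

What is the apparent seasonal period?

5

The largest autocorrelation is r_5 = 0.68, with a weaker echo at lag 10 (0.53); the remaining lags stay at or below -0.04.
The dominant spike at lag 5 indicates a seasonal period of 5.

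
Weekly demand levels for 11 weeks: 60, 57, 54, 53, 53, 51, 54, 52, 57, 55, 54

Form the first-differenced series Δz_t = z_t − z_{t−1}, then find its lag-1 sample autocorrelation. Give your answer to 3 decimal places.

-0.313

First differences Δz: -3, -3, -1, 0, -2, 3, -2, 5, -2, -1
Mean of differences = -0.6000
Numerator Σ(Δz_t−Δz̄)(Δz_{t+1}−Δz̄) = -19.5600
Denominator Σ(Δz_t−Δz̄)² = 62.4000
r_1(Δz) = -19.5600 / 62.4000 = -0.313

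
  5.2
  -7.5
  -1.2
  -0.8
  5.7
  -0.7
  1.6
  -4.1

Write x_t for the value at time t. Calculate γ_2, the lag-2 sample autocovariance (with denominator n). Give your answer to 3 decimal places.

0.755

Mean x̄ = (5.2 − 7.5 − 1.2 − 0.8 + 5.7 − 0.7 + 1.6 − 4.1)/8 = -0.2250
Σ_{t=1}^{6}(x_t−x̄)(x_{t+2}−x̄) = 6.0438
γ_2 = 6.0438 / 8 = 0.755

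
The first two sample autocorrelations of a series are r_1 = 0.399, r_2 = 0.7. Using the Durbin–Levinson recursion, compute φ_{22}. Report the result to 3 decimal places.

0.643

φ_{22} = (r_2 − r_1²) / (1 − r_1²)
r_1² = (0.399)² = 0.159201
Numerator = 0.7 − 0.1592 = 0.5408; denominator = 1 − 0.1592 = 0.8408
φ_{22} = 0.5408 / 0.8408 = 0.643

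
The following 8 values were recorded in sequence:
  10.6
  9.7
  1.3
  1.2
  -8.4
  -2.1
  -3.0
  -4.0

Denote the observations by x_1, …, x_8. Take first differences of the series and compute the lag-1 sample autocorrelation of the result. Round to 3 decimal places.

First differences Δx: -0.9, -8.4, -0.1, -9.6, 6.3, -0.9, -1.0
Mean of differences = -2.0857
Numerator Σ(Δx_t−Δx̄)(Δx_{t+1}−Δx̄) = -86.7288
Denominator Σ(Δx_t−Δx̄)² = 174.5886
r_1(Δx) = -86.7288 / 174.5886 = -0.497

-0.497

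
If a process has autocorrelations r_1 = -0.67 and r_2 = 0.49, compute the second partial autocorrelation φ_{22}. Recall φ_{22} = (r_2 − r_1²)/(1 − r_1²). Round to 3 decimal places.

φ_{22} = (r_2 − r_1²) / (1 − r_1²)
r_1² = (-0.67)² = 0.4489
Numerator = 0.49 − 0.4489 = 0.0411; denominator = 1 − 0.4489 = 0.5511
φ_{22} = 0.0411 / 0.5511 = 0.075

0.075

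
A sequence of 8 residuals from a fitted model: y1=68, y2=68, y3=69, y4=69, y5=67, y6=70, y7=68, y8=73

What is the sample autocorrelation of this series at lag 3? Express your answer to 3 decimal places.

-0.250

Mean ȳ = (68 + 68 + 69 + 69 + 67 + 70 + 68 + 73)/8 = 69.0000
Deviations from mean: -1.0000, -1.0000, 0.0000, 0.0000, -2.0000, 1.0000, -1.0000, 4.0000
Σ(y_t−ȳ)(y_{t+3}−ȳ) = (0.0000) + (2.0000) + (0.0000) + (0.0000) + (-8.0000) = -6.0000
Denominator Σ(y_t−ȳ)² = 24.0000
r_3 = -6.0000 / 24.0000 = -0.250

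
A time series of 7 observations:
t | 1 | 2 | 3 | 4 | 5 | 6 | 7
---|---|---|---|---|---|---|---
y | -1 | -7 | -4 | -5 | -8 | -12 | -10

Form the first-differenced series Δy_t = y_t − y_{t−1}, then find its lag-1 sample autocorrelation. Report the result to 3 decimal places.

First differences Δy: -6, 3, -1, -3, -4, 2
Mean of differences = -1.5000
Numerator Σ(Δy_t−Δȳ)(Δy_{t+1}−Δȳ) = -23.7500
Denominator Σ(Δy_t−Δȳ)² = 61.5000
r_1(Δy) = -23.7500 / 61.5000 = -0.386

-0.386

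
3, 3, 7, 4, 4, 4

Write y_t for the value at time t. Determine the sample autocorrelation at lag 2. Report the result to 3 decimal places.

Mean ȳ = (3 + 3 + 7 + 4 + 4 + 4)/6 = 4.1667
Σ(y_t−ȳ)(y_{t+2}−ȳ) = (-3.3056) + (0.1944) + (-0.4722) + (0.0278) = -3.5556
Denominator Σ(y_t−ȳ)² = 10.8333
r_2 = -3.5556 / 10.8333 = -0.328

-0.328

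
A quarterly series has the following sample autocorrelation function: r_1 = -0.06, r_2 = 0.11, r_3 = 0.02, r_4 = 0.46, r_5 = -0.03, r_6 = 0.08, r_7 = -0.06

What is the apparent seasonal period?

4

The largest autocorrelation is r_4 = 0.46; the remaining lags stay at or below 0.11.
The dominant spike at lag 4 indicates a seasonal period of 4.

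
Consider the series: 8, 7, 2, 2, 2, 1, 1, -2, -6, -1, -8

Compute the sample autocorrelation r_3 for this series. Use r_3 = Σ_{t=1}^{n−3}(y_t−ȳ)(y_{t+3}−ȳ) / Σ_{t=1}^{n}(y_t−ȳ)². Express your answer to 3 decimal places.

0.157

Mean ȳ = (8 + 7 + 2 + 2 + 2 + 1 + 1 − 2 − 6 − 1 − 8)/11 = 0.5455
Numerator Σ_{t=1}^{8}(y_t−ȳ)(y_{t+3}−ȳ) = 35.9256
Denominator Σ(y_t−ȳ)² = 228.7273
r_3 = 35.9256 / 228.7273 = 0.157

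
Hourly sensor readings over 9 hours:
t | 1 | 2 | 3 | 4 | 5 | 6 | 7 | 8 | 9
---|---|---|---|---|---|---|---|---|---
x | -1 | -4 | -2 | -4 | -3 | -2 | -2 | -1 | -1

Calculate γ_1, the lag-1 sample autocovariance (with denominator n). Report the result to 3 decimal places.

0.007

Mean x̄ = (-1 − 4 − 2 − 4 − 3 − 2 − 2 − 1 − 1)/9 = -2.2222
Σ_{t=1}^{8}(x_t−x̄)(x_{t+1}−x̄) = 0.0617
γ_1 = 0.0617 / 9 = 0.007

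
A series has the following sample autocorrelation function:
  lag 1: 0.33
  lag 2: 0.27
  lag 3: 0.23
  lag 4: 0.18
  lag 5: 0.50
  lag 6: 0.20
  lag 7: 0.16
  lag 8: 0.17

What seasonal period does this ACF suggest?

5

The largest autocorrelation is r_5 = 0.50; the remaining lags stay at or below 0.33. The elevated value at lag 1 (0.33), dropping to 0.27 at lag 2, reflects decaying short-term dependence rather than seasonality.
The dominant spike at lag 5 indicates a seasonal period of 5.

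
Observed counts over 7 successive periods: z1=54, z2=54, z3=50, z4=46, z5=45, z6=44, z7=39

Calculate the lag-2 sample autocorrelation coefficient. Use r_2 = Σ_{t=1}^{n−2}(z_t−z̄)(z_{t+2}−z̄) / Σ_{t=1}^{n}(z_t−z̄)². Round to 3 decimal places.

0.145

Mean z̄ = (54 + 54 + 50 + 46 + 45 + 44 + 39)/7 = 47.4286
Deviations from mean: 6.5714, 6.5714, 2.5714, -1.4286, -2.4286, -3.4286, -8.4286
Numerator Σ_{t=1}^{5}(z_t−z̄)(z_{t+2}−z̄) = 26.6327
Denominator Σ(z_t−z̄)² = 183.7143
r_2 = 26.6327 / 183.7143 = 0.145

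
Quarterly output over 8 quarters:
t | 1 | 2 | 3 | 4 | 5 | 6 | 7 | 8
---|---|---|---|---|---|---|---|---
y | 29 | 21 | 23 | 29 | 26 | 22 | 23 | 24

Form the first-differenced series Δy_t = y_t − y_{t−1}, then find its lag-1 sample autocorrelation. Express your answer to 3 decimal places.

First differences Δy: -8, 2, 6, -3, -4, 1, 1
Mean of differences = -0.7143
Numerator Σ(Δy_t−Δȳ)(Δy_{t+1}−Δȳ) = -12.0816
Denominator Σ(Δy_t−Δȳ)² = 127.4286
r_1(Δy) = -12.0816 / 127.4286 = -0.095

-0.095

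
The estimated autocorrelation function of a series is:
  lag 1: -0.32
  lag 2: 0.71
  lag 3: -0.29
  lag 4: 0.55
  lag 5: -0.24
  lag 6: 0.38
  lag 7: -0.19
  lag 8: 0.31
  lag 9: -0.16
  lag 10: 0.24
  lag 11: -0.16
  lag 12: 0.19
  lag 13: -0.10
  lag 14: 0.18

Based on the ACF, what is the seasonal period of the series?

2

The largest autocorrelation is r_2 = 0.71, with weaker echoes at lags 4 (0.55), 6 (0.38), 8 (0.31), 10 (0.24), 12 (0.19) and 14 (0.18); the remaining lags stay at or below -0.10.
The dominant spike at lag 2 indicates a seasonal period of 2.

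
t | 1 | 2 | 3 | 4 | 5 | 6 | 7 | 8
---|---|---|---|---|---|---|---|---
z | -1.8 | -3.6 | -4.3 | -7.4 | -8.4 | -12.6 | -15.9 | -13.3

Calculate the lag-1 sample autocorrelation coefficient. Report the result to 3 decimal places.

0.678

Mean z̄ = (-1.8 − 3.6 − 4.3 − 7.4 − 8.4 − 12.6 − 15.9 − 13.3)/8 = -8.4125
Deviations from mean: 6.6125, 4.8125, 4.1125, 1.0125, 0.0125, -4.1875, -7.4875, -4.8875
Numerator Σ_{t=1}^{7}(z_t−z̄)(z_{t+1}−z̄) = 123.6873
Denominator Σ(z_t−z̄)² = 182.3088
r_1 = 123.6873 / 182.3088 = 0.678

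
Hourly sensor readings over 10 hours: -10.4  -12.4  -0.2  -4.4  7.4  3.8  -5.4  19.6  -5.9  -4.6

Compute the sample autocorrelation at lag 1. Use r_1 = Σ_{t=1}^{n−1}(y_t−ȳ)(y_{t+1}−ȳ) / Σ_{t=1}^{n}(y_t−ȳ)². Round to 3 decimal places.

Mean ȳ = (-10.4 − 12.4 − 0.2 − 4.4 + 7.4 + 3.8 − 5.4 + 19.6 − 5.9 − 4.6)/10 = -1.2500
Numerator Σ_{t=1}^{9}(y_t−ȳ)(y_{t+1}−ȳ) = -85.4175
Denominator Σ(y_t−ȳ)² = 804.1850
r_1 = -85.4175 / 804.1850 = -0.106

-0.106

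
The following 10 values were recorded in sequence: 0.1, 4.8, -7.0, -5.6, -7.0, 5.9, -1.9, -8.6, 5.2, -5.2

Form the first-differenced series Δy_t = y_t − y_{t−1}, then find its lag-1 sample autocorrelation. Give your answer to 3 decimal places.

First differences Δy: 4.7, -11.8, 1.4, -1.4, 12.9, -7.8, -6.7, 13.8, -10.4
Mean of differences = -0.5889
Numerator Σ(Δy_t−Δȳ)(Δy_{t+1}−Δȳ) = -376.4512
Denominator Σ(Δy_t−Δȳ)² = 732.8689
r_1(Δy) = -376.4512 / 732.8689 = -0.514

-0.514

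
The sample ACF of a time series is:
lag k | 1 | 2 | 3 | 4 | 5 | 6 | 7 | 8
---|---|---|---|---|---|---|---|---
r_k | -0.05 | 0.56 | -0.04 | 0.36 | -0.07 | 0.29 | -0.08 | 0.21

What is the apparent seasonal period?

The largest autocorrelation is r_2 = 0.56, with weaker echoes at lags 4 (0.36), 6 (0.29) and 8 (0.21); the remaining lags stay at or below -0.04.
The dominant spike at lag 2 indicates a seasonal period of 2.

2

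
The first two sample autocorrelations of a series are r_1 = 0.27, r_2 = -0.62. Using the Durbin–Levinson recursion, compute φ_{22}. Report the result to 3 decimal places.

φ_{22} = (r_2 − r_1²) / (1 − r_1²)
r_1² = (0.27)² = 0.0729
Numerator = -0.62 − 0.0729 = -0.6929; denominator = 1 − 0.0729 = 0.9271
φ_{22} = -0.6929 / 0.9271 = -0.747

-0.747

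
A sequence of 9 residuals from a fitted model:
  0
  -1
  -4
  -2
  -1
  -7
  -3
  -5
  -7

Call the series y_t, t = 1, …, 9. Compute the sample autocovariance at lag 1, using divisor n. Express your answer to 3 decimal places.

Mean ȳ = (0 − 1 − 4 − 2 − 1 − 7 − 3 − 5 − 7)/9 = -3.3333
Σ_{t=1}^{8}(y_t−ȳ)(y_{t+1}−ȳ) = 4.2222
γ_1 = 4.2222 / 9 = 0.469

0.469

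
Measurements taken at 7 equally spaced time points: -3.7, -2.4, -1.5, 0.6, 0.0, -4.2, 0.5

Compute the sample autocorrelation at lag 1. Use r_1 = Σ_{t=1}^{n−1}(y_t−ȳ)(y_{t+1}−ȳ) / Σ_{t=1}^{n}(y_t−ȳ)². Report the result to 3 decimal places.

Mean ȳ = (-3.7 − 2.4 − 1.5 + 0.6 + 0.0 − 4.2 + 0.5)/7 = -1.5286
Deviations from mean: -2.1714, -0.8714, 0.0286, 2.1286, 1.5286, -2.6714, 2.0286
Numerator Σ_{t=1}^{6}(y_t−ȳ)(y_{t+1}−ȳ) = -4.3208
Denominator Σ(y_t−ȳ)² = 23.5943
r_1 = -4.3208 / 23.5943 = -0.183

-0.183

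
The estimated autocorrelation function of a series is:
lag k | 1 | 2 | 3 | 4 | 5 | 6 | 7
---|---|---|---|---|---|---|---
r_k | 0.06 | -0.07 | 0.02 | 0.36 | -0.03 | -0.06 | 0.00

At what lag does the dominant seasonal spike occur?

The largest autocorrelation is r_4 = 0.36; the remaining lags stay at or below 0.06.
The dominant spike at lag 4 indicates a seasonal period of 4.

4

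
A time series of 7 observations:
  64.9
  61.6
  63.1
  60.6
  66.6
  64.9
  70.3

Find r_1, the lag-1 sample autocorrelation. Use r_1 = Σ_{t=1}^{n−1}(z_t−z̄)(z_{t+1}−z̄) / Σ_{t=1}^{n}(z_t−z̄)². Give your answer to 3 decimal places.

0.058

Mean z̄ = (64.9 + 61.6 + 63.1 + 60.6 + 66.6 + 64.9 + 70.3)/7 = 64.5714
Deviations from mean: 0.3286, -2.9714, -1.4714, -3.9714, 2.0286, 0.3286, 5.7286
Numerator Σ_{t=1}^{6}(z_t−z̄)(z_{t+1}−z̄) = 3.7320
Denominator Σ(z_t−z̄)² = 63.9143
r_1 = 3.7320 / 63.9143 = 0.058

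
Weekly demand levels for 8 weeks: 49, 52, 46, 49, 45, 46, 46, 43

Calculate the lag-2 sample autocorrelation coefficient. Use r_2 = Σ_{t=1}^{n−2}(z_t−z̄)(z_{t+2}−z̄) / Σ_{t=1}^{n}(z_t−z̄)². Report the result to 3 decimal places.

0.250

Mean z̄ = (49 + 52 + 46 + 49 + 45 + 46 + 46 + 43)/8 = 47.0000
Deviations from mean: 2.0000, 5.0000, -1.0000, 2.0000, -2.0000, -1.0000, -1.0000, -4.0000
Numerator Σ_{t=1}^{6}(z_t−z̄)(z_{t+2}−z̄) = 14.0000
Denominator Σ(z_t−z̄)² = 56.0000
r_2 = 14.0000 / 56.0000 = 0.250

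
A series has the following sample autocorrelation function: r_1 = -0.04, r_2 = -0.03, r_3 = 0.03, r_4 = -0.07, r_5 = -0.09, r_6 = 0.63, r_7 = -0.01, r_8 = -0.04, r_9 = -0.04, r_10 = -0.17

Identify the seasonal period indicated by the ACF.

6

The largest autocorrelation is r_6 = 0.63; the remaining lags stay at or below 0.03.
The dominant spike at lag 6 indicates a seasonal period of 6.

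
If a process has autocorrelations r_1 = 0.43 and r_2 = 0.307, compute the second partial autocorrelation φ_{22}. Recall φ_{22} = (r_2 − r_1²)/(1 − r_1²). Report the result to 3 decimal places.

φ_{22} = (r_2 − r_1²) / (1 − r_1²)
r_1² = (0.43)² = 0.1849
Numerator = 0.307 − 0.1849 = 0.1221; denominator = 1 − 0.1849 = 0.8151
φ_{22} = 0.1221 / 0.8151 = 0.150

0.150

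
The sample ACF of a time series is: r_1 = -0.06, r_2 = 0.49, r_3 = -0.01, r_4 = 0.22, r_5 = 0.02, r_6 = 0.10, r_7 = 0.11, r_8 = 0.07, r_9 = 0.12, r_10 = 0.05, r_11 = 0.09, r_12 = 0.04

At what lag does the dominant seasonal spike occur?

The largest autocorrelation is r_2 = 0.49, with a weaker echo at lag 4 (0.22); the remaining lags stay at or below 0.12.
The dominant spike at lag 2 indicates a seasonal period of 2.

2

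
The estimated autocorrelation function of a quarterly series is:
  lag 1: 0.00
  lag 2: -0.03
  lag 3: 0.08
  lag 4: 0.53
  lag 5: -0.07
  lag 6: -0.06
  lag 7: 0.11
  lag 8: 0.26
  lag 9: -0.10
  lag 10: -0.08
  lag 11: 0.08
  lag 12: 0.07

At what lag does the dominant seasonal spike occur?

The largest autocorrelation is r_4 = 0.53, with a weaker echo at lag 8 (0.26); the remaining lags stay at or below 0.11.
The dominant spike at lag 4 indicates a seasonal period of 4.

4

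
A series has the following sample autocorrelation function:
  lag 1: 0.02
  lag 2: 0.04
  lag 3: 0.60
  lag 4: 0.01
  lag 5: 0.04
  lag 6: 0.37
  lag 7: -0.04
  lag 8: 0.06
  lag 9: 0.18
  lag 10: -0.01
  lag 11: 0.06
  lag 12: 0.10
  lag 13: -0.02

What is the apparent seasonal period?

The largest autocorrelation is r_3 = 0.60, with weaker echoes at lags 6 (0.37) and 9 (0.18); the remaining lags stay at or below 0.10.
The dominant spike at lag 3 indicates a seasonal period of 3.

3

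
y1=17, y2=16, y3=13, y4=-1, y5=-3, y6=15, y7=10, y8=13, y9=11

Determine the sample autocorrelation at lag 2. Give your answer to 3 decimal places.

-0.292

Mean ȳ = (17 + 16 + 13 − 1 − 3 + 15 + 10 + 13 + 11)/9 = 10.1111
Σ(y_t−ȳ)(y_{t+2}−ȳ) = (19.9012) + (-65.4321) + (-37.8765) + (-54.3210) + (1.4568) + (14.1235) + (-0.0988) = -122.2469
Denominator Σ(y_t−ȳ)² = 418.8889
r_2 = -122.2469 / 418.8889 = -0.292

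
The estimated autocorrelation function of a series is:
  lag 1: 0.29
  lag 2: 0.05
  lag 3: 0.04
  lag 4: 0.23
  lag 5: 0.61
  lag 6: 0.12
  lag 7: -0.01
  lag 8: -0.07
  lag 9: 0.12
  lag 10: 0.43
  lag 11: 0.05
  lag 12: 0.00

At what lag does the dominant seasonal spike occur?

5

The largest autocorrelation is r_5 = 0.61, with a weaker echo at lag 10 (0.43); the remaining lags stay at or below 0.29. The elevated value at lag 1 (0.29), dropping to 0.05 at lag 2, reflects decaying short-term dependence rather than seasonality.
The dominant spike at lag 5 indicates a seasonal period of 5.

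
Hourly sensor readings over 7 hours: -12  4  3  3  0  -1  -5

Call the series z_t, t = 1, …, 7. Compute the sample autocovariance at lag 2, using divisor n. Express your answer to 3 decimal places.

-3.251

Mean z̄ = (-12 + 4 + 3 + 3 + 0 − 1 − 5)/7 = -1.1429
Deviations: -10.8571, 5.1429, 4.1429, 4.1429, 1.1429, 0.1429, -3.8571
Σ_{t=1}^{5}(z_t−z̄)(z_{t+2}−z̄) = -22.7551
γ_2 = -22.7551 / 7 = -3.251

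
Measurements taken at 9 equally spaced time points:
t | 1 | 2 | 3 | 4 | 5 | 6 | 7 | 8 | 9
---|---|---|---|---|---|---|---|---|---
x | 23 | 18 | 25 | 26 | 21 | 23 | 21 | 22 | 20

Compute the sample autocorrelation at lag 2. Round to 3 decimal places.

-0.198

Mean x̄ = (23 + 18 + 25 + 26 + 21 + 23 + 21 + 22 + 20)/9 = 22.1111
Numerator Σ_{t=1}^{7}(x_t−x̄)(x_{t+2}−x̄) = -9.6914
Denominator Σ(x_t−x̄)² = 48.8889
r_2 = -9.6914 / 48.8889 = -0.198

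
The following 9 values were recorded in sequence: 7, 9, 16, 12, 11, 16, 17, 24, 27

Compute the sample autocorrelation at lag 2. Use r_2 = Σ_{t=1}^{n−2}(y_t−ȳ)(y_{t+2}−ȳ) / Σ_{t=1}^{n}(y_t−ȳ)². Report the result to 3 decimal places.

0.082

Mean ȳ = (7 + 9 + 16 + 12 + 11 + 16 + 17 + 24 + 27)/9 = 15.4444
Numerator Σ_{t=1}^{7}(y_t−ȳ)(y_{t+2}−ȳ) = 28.9383
Denominator Σ(y_t−ȳ)² = 354.2222
r_2 = 28.9383 / 354.2222 = 0.082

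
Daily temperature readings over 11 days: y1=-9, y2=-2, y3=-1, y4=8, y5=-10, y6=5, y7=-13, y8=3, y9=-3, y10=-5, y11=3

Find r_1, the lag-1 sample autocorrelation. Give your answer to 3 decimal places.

-0.620

Mean ȳ = (-9 − 2 − 1 + 8 − 10 + 5 − 13 + 3 − 3 − 5 + 3)/11 = -2.1818
Numerator Σ_{t=1}^{10}(y_t−ȳ)(y_{t+1}−ȳ) = -275.0331
Denominator Σ(y_t−ȳ)² = 443.6364
r_1 = -275.0331 / 443.6364 = -0.620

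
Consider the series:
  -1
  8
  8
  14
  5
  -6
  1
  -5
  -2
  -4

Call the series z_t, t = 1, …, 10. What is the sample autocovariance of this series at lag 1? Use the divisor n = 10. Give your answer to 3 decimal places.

17.036

Mean z̄ = (-1 + 8 + 8 + 14 + 5 − 6 + 1 − 5 − 2 − 4)/10 = 1.8000
Σ_{t=1}^{9}(z_t−z̄)(z_{t+1}−z̄) = 170.3600
γ_1 = 170.3600 / 10 = 17.036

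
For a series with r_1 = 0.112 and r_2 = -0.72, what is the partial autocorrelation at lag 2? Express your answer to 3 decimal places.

-0.742

φ_{22} = (r_2 − r_1²) / (1 − r_1²)
r_1² = (0.112)² = 0.012544
Numerator = -0.72 − 0.0125 = -0.7325; denominator = 1 − 0.0125 = 0.9875
φ_{22} = -0.7325 / 0.9875 = -0.742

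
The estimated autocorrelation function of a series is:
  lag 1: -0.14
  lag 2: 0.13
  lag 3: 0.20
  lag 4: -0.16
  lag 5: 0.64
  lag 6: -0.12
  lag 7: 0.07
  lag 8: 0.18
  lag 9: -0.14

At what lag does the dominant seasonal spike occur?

The largest autocorrelation is r_5 = 0.64; the remaining lags stay at or below 0.20.
The dominant spike at lag 5 indicates a seasonal period of 5.

5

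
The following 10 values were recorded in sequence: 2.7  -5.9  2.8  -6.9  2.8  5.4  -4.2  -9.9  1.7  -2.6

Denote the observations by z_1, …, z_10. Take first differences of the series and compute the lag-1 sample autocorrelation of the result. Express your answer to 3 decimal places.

-0.501

First differences Δz: -8.6, 8.7, -9.7, 9.7, 2.6, -9.6, -5.7, 11.6, -4.3
Mean of differences = -0.5889
Numerator Σ(Δz_t−Δz̄)(Δz_{t+1}−Δz̄) = -310.1912
Denominator Σ(Δz_t−Δz̄)² = 619.1689
r_1(Δz) = -310.1912 / 619.1689 = -0.501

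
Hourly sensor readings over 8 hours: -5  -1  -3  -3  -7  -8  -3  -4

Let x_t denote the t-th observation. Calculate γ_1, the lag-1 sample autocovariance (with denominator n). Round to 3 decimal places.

0.711

Mean x̄ = (-5 − 1 − 3 − 3 − 7 − 8 − 3 − 4)/8 = -4.2500
Deviations: -0.7500, 3.2500, 1.2500, 1.2500, -2.7500, -3.7500, 1.2500, 0.2500
Σ_{t=1}^{7}(x_t−x̄)(x_{t+1}−x̄) = 5.6875
γ_1 = 5.6875 / 8 = 0.711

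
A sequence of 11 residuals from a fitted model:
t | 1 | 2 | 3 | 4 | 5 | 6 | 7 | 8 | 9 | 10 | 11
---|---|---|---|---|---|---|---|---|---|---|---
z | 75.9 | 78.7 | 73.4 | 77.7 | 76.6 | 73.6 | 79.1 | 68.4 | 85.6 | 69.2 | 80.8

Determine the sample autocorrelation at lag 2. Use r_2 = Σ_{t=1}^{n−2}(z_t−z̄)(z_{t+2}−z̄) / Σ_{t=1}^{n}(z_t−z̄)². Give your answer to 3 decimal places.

Mean z̄ = (75.9 + 78.7 + 73.4 + 77.7 + 76.6 + 73.6 + 79.1 + 68.4 + 85.6 + 69.2 + 80.8)/11 = 76.2727
Numerator Σ_{t=1}^{9}(z_t−z̄)(z_{t+2}−z̄) = 146.0267
Denominator Σ(z_t−z̄)² = 251.0618
r_2 = 146.0267 / 251.0618 = 0.582

0.582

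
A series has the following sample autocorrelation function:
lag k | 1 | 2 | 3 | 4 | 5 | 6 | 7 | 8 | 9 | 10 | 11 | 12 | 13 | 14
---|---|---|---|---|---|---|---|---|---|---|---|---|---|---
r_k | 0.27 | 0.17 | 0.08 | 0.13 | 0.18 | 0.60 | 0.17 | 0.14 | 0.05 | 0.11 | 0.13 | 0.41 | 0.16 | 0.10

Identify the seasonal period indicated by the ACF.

6

The largest autocorrelation is r_6 = 0.60, with a weaker echo at lag 12 (0.41); the remaining lags stay at or below 0.27. The elevated value at lag 1 (0.27), dropping to 0.17 at lag 2, reflects decaying short-term dependence rather than seasonality.
The dominant spike at lag 6 indicates a seasonal period of 6.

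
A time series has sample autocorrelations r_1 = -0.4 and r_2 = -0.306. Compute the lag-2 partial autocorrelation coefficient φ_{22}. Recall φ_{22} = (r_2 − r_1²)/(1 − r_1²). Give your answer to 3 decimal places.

φ_{22} = (r_2 − r_1²) / (1 − r_1²)
r_1² = (-0.4)² = 0.16
Numerator = -0.306 − 0.1600 = -0.4660; denominator = 1 − 0.1600 = 0.8400
φ_{22} = -0.4660 / 0.8400 = -0.555

-0.555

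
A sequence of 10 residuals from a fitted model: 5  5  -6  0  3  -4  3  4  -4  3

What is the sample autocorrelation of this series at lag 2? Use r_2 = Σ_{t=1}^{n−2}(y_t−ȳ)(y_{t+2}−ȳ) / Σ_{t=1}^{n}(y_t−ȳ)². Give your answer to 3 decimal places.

Mean ȳ = (5 + 5 − 6 + 0 + 3 − 4 + 3 + 4 − 4 + 3)/10 = 0.9000
Numerator Σ_{t=1}^{8}(y_t−ȳ)(y_{t+2}−ȳ) = -56.6200
Denominator Σ(y_t−ȳ)² = 152.9000
r_2 = -56.6200 / 152.9000 = -0.370

-0.370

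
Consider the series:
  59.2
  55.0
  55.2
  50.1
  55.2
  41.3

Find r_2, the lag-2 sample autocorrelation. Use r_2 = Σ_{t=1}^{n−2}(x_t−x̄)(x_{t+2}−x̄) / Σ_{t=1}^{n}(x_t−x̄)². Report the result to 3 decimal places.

0.235

Mean x̄ = (59.2 + 55.0 + 55.2 + 50.1 + 55.2 + 41.3)/6 = 52.6667
Deviations from mean: 6.5333, 2.3333, 2.5333, -2.5667, 2.5333, -11.3667
Σ(x_t−x̄)(x_{t+2}−x̄) = (16.5511) + (-5.9889) + (6.4178) + (29.1744) = 46.1544
Denominator Σ(x_t−x̄)² = 196.7533
r_2 = 46.1544 / 196.7533 = 0.235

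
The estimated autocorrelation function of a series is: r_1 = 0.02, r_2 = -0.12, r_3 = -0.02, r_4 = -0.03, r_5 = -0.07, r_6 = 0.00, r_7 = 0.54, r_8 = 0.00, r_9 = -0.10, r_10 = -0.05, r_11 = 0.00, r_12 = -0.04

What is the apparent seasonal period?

The largest autocorrelation is r_7 = 0.54; the remaining lags stay at or below 0.02.
The dominant spike at lag 7 indicates a seasonal period of 7.

7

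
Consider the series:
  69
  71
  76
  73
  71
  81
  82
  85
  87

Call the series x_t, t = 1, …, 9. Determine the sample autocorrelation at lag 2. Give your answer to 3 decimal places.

0.208

Mean x̄ = (69 + 71 + 76 + 73 + 71 + 81 + 82 + 85 + 87)/9 = 77.2222
Σ(x_t−x̄)(x_{t+2}−x̄) = (10.0494) + (26.2716) + (7.6049) + (-15.9506) + (-29.7284) + (29.3827) + (46.7160) = 74.3457
Denominator Σ(x_t−x̄)² = 357.5556
r_2 = 74.3457 / 357.5556 = 0.208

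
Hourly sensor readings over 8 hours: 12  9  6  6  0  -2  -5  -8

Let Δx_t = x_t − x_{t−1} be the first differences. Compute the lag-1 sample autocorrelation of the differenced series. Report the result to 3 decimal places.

First differences Δx: -3, -3, 0, -6, -2, -3, -3
Mean of differences = -2.8571
Numerator Σ(Δx_t−Δx̄)(Δx_{t+1}−Δx̄) = -12.1633
Denominator Σ(Δx_t−Δx̄)² = 18.8571
r_1(Δx) = -12.1633 / 18.8571 = -0.645

-0.645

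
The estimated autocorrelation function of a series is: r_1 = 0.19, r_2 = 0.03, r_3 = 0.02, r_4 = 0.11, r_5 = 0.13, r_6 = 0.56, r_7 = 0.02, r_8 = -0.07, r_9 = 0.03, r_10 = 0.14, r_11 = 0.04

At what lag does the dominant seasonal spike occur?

6

The largest autocorrelation is r_6 = 0.56; the remaining lags stay at or below 0.19.
The dominant spike at lag 6 indicates a seasonal period of 6.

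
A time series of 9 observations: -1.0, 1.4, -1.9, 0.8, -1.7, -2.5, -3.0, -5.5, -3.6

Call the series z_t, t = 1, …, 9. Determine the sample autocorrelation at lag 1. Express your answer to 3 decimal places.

0.387

Mean z̄ = (-1.0 + 1.4 − 1.9 + 0.8 − 1.7 − 2.5 − 3.0 − 5.5 − 3.6)/9 = -1.8889
Numerator Σ_{t=1}^{8}(z_t−z̄)(z_{t+1}−z̄) = 14.1199
Denominator Σ(z_t−z̄)² = 36.4489
r_1 = 14.1199 / 36.4489 = 0.387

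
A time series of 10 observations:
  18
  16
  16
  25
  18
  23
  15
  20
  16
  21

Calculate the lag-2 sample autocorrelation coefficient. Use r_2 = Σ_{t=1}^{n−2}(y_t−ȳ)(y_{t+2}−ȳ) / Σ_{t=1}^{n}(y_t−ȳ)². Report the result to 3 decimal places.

Mean ȳ = (18 + 16 + 16 + 25 + 18 + 23 + 15 + 20 + 16 + 21)/10 = 18.8000
Numerator Σ_{t=1}^{8}(y_t−ȳ)(y_{t+2}−ȳ) = 34.5200
Denominator Σ(y_t−ȳ)² = 101.6000
r_2 = 34.5200 / 101.6000 = 0.340

0.340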